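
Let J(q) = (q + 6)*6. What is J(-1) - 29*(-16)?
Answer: 494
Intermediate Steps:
J(q) = 36 + 6*q (J(q) = (6 + q)*6 = 36 + 6*q)
J(-1) - 29*(-16) = (36 + 6*(-1)) - 29*(-16) = (36 - 6) + 464 = 30 + 464 = 494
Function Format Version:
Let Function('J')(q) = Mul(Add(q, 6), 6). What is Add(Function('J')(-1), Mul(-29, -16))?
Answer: 494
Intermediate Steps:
Function('J')(q) = Add(36, Mul(6, q)) (Function('J')(q) = Mul(Add(6, q), 6) = Add(36, Mul(6, q)))
Add(Function('J')(-1), Mul(-29, -16)) = Add(Add(36, Mul(6, -1)), Mul(-29, -16)) = Add(Add(36, -6), 464) = Add(30, 464) = 494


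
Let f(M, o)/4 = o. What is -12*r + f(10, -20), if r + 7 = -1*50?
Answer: 604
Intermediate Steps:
f(M, o) = 4*o
r = -57 (r = -7 - 1*50 = -7 - 50 = -57)
-12*r + f(10, -20) = -12*(-57) + 4*(-20) = 684 - 80 = 604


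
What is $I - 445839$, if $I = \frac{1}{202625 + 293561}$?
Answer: $- \frac{221219070053}{496186} \approx -4.4584 \cdot 10^{5}$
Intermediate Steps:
$I = \frac{1}{496186} \approx 2.0154 \cdot 10^{-6}$
$I - 445839 = \frac{1}{496186} - 445839 = - \frac{221219070053}{496186}$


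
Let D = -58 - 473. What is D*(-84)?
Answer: 44604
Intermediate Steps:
D = -531
D*(-84) = -531*(-84) = 44604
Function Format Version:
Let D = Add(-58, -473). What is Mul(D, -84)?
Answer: 44604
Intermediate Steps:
D = -531
Mul(D, -84) = Mul(-531, -84) = 44604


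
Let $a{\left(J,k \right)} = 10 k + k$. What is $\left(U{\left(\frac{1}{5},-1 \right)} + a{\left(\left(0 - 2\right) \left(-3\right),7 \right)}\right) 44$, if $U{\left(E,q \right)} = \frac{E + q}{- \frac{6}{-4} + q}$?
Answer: $\frac{16588}{5} \approx 3317.6$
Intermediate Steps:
$a{\left(J,k \right)} = 11 k$
$U{\left(E,q \right)} = \frac{E + q}{\frac{3}{2} + q}$ ($U{\left(E,q \right)} = \frac{E + q}{\left(-6\right) \left(- \frac{1}{4}\right) + q} = \frac{E + q}{\frac{3}{2} + q}$)
$\left(U{\left(\frac{1}{5},-1 \right)} + a{\left(\left(0 - 2\right) \left(-3\right),7 \right)}\right) 44 = \left(\frac{2 \left(\frac{1}{5} - 1\right)}{3 + 2 \left(-1\right)} + 11 \cdot 7\right) 44 = \left(\frac{2 \left(\frac{1}{5} - 1\right)}{3 - 2} + 77\right) 44 = \left(2 \cdot 1^{-1} \left(- \frac{4}{5}\right) + 77\right) 44 = \left(2 \cdot 1 \left(- \frac{4}{5}\right) + 77\right) 44 = \left(- \frac{8}{5} + 77\right) 44 = \frac{377}{5} \cdot 44 = \frac{16588}{5}$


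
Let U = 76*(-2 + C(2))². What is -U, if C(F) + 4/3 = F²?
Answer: -304/9 ≈ -33.778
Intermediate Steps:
C(F) = -4/3 + F²
U = 304/9 (U = 76*(-2 + (-4/3 + 2²))² = 76*(-2 + (-4/3 + 4))² = 76*(-2 + 8/3)² = 76*(⅔)² = 76*(4/9) = 304/9 ≈ 33.778)
-U = -1*304/9 = -304/9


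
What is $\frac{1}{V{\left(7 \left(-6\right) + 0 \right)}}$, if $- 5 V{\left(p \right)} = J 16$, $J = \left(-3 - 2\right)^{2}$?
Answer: $- \frac{1}{80} \approx -0.0125$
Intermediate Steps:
$J = 25$ ($J = \left(-5\right)^{2} = 25$)
$V{\left(p \right)} = -80$ ($V{\left(p \right)} = - \frac{25 \cdot 16}{5} = \left(- \frac{1}{5}\right) 400 = -80$)
$\frac{1}{V{\left(7 \left(-6\right) + 0 \right)}} = \frac{1}{-80} = - \frac{1}{80}$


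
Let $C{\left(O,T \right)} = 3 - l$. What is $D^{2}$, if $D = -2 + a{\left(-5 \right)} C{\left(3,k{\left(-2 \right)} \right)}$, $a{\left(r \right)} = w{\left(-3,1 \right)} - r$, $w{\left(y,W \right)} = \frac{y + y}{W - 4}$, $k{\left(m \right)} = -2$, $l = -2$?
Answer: $1089$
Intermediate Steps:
$w{\left(y,W \right)} = \frac{2 y}{-4 + W}$
$C{\left(O,T \right)} = 5$ ($C{\left(O,T \right)} = 3 - -2 = 3 + 2 = 5$)
$a{\left(r \right)} = 2 - r$ ($a{\left(r \right)} = 2 \left(-3\right) \frac{1}{-4 + 1} - r = 2 \left(-3\right) \frac{1}{-3} - r = 2 \left(-3\right) \left(- \frac{1}{3}\right) - r = 2 - r$)
$D = 33$ ($D = -2 + \left(2 - -5\right) 5 = -2 + \left(2 + 5\right) 5 = -2 + 7 \cdot 5 = -2 + 35 = 33$)
$D^{2} = 33^{2} = 1089$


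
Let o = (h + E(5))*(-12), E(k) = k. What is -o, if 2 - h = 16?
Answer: -108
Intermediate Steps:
h = -14 (h = 2 - 1*16 = 2 - 16 = -14)
o = 108 (o = (-14 + 5)*(-12) = -9*(-12) = 108)
-o = -1*108 = -108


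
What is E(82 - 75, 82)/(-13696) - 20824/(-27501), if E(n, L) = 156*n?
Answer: 63793603/94163424 ≈ 0.67748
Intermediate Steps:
E(82 - 75, 82)/(-13696) - 20824/(-27501) = (156*(82 - 75))/(-13696) - 20824/(-27501) = (156*7)*(-1/13696) - 20824*(-1/27501) = 1092*(-1/13696) + 20824/27501 = -273/3424 + 20824/27501 = 63793603/94163424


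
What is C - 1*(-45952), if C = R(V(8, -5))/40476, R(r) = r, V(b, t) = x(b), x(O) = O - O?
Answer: 45952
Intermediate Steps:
x(O) = 0
V(b, t) = 0
C = 0 (C = 0/40476 = 0*(1/40476) = 0)
C - 1*(-45952) = 0 - 1*(-45952) = 0 + 45952 = 45952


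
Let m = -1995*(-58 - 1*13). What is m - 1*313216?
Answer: -171571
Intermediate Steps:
m = 141645 (m = -1995*(-58 - 13) = -1995*(-71) = 141645)
m - 1*313216 = 141645 - 1*313216 = 141645 - 313216 = -171571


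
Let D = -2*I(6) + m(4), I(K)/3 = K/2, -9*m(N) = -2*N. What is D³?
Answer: -3652264/729 ≈ -5010.0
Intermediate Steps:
m(N) = 2*N/9 (m(N) = -(-2)*N/9 = 2*N/9)
I(K) = 3*K/2 (I(K) = 3*(K/2) = 3*K/2)
D = -154/9 (D = -3*6 + (2/9)*4 = -2*9 + 8/9 = -18 + 8/9 = -154/9 ≈ -17.111)
D³ = (-154/9)³ = -3652264/729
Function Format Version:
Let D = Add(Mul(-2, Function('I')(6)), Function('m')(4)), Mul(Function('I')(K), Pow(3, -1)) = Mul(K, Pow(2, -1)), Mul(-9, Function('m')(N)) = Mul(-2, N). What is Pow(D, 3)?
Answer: Rational(-3652264, 729) ≈ -5010.0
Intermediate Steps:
Function('m')(N) = Mul(Rational(2, 9), N) (Function('m')(N) = Mul(Rational(-1, 9), Mul(-2, N)) = Mul(Rational(2, 9), N))
Function('I')(K) = Mul(Rational(3, 2), K) (Function('I')(K) = Mul(3, Mul(K, Pow(2, -1))) = Mul(3, Mul(K, Rational(1, 2))) = Mul(3, Mul(Rational(1, 2), K)) = Mul(Rational(3, 2), K))
D = Rational(-154, 9) (D = Add(Mul(-2, Mul(Rational(3, 2), 6)), Mul(Rational(2, 9), 4)) = Add(Mul(-2, 9), Rational(8, 9)) = Add(-18, Rational(8, 9)) = Rational(-154, 9) ≈ -17.111)
Pow(D, 3) = Pow(Rational(-154, 9), 3) = Rational(-3652264, 729)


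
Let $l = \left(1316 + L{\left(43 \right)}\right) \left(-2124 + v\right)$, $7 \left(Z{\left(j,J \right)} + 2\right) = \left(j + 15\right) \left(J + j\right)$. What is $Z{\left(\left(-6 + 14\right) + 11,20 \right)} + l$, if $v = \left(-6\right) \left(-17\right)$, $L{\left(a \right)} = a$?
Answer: $- \frac{19233974}{7} \approx -2.7477 \cdot 10^{6}$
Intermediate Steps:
$v = 102$
$Z{\left(j,J \right)} = -2 + \frac{\left(15 + j\right) \left(J + j\right)}{7}$ ($Z{\left(j,J \right)} = -2 + \frac{\left(j + 15\right) \left(J + j\right)}{7} = -2 + \frac{\left(15 + j\right) \left(J + j\right)}{7}$)
$l = -2747898$ ($l = \left(1316 + 43\right) \left(-2124 + 102\right) = 1359 \left(-2022\right) = -2747898$)
$Z{\left(\left(-6 + 14\right) + 11,20 \right)} + l = \left(-2 + \frac{\left(\left(-6 + 14\right) + 11\right)^{2}}{7} + \frac{15}{7} \cdot 20 + \frac{15 \left(\left(-6 + 14\right) + 11\right)}{7} + \frac{1}{7} \cdot 20 \left(\left(-6 + 14\right) + 11\right)\right) - 2747898 = \left(-2 + \frac{\left(8 + 11\right)^{2}}{7} + \frac{300}{7} + \frac{15 \left(8 + 11\right)}{7} + \frac{1}{7} \cdot 20 \left(8 + 11\right)\right) - 2747898 = \left(-2 + \frac{19^{2}}{7} + \frac{300}{7} + \frac{15}{7} \cdot 19 + \frac{1}{7} \cdot 20 \cdot 19\right) - 2747898 = \left(-2 + \frac{1}{7} \cdot 361 + \frac{300}{7} + \frac{285}{7} + \frac{380}{7}\right) - 2747898 = \left(-2 + \frac{361}{7} + \frac{300}{7} + \frac{285}{7} + \frac{380}{7}\right) - 2747898 = \frac{1312}{7} - 2747898 = - \frac{19233974}{7}$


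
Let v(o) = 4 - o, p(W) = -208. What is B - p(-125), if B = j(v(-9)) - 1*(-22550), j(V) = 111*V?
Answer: 24201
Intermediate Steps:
B = 23993 (B = 111*(4 - 1*(-9)) - 1*(-22550) = 111*(4 + 9) + 22550 = 111*13 + 22550 = 1443 + 22550 = 23993)
B - p(-125) = 23993 - 1*(-208) = 23993 + 208 = 24201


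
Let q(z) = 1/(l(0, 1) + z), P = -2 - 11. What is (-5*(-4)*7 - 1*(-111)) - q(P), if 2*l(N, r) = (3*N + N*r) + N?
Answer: 3264/13 ≈ 251.08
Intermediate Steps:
P = -13
l(N, r) = 2*N + N*r/2 (l(N, r) = ((3*N + N*r) + N)/2 = (4*N + N*r)/2 = 2*N + N*r/2)
q(z) = 1/z (q(z) = 1/((½)*0*(4 + 1) + z) = 1/((½)*0*5 + z) = 1/(0 + z) = 1/z)
(-5*(-4)*7 - 1*(-111)) - q(P) = (-5*(-4)*7 - 1*(-111)) - 1/(-13) = (20*7 + 111) - 1*(-1/13) = (140 + 111) + 1/13 = 251 + 1/13 = 3264/13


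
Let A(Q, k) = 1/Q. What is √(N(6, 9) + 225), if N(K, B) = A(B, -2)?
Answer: √2026/3 ≈ 15.004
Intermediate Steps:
A(Q, k) = 1/Q
N(K, B) = 1/B
√(N(6, 9) + 225) = √(1/9 + 225) = √(⅑ + 225) = √(2026/9) = √2026/3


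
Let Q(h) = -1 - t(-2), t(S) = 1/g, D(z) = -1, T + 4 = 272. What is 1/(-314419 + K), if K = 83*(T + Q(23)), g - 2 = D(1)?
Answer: -1/292341 ≈ -3.4207e-6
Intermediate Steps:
T = 268 (T = -4 + 272 = 268)
g = 1 (g = 2 - 1 = 1)
t(S) = 1 (t(S) = 1/1 = 1)
Q(h) = -2 (Q(h) = -1 - 1*1 = -1 - 1 = -2)
K = 22078 (K = 83*(268 - 2) = 83*266 = 22078)
1/(-314419 + K) = 1/(-314419 + 22078) = 1/(-292341) = -1/292341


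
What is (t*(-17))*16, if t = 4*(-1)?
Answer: 1088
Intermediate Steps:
t = -4
(t*(-17))*16 = -4*(-17)*16 = 68*16 = 1088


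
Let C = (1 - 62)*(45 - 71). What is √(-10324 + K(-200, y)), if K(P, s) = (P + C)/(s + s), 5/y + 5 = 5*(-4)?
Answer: I*√13789 ≈ 117.43*I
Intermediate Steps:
y = -⅕ (y = 5/(-5 + 5*(-4)) = 5/(-5 - 20) = 5/(-25) = 5*(-1/25) = -⅕ ≈ -0.20000)
C = 1586 (C = -61*(-26) = 1586)
K(P, s) = (1586 + P)/(2*s) (K(P, s) = (P + 1586)/(s + s) = (1586 + P)/((2*s)) = (1586 + P)*(1/(2*s)) = (1586 + P)/(2*s))
√(-10324 + K(-200, y)) = √(-10324 + (1586 - 200)/(2*(-⅕))) = √(-10324 + (½)*(-5)*1386) = √(-10324 - 3465) = √(-13789) = I*√13789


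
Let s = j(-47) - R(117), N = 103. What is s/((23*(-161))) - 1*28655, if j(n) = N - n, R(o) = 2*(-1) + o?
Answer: -15158500/529 ≈ -28655.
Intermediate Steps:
R(o) = -2 + o
j(n) = 103 - n
s = 35 (s = (103 - 1*(-47)) - (-2 + 117) = (103 + 47) - 1*115 = 150 - 115 = 35)
s/((23*(-161))) - 1*28655 = 35/((23*(-161))) - 1*28655 = 35/(-3703) - 28655 = 35*(-1/3703) - 28655 = -5/529 - 28655 = -15158500/529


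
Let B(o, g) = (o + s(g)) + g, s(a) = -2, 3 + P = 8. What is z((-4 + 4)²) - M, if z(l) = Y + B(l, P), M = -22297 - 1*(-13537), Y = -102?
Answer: 8661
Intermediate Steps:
P = 5 (P = -3 + 8 = 5)
B(o, g) = -2 + g + o (B(o, g) = (o - 2) + g = (-2 + o) + g = -2 + g + o)
M = -8760 (M = -22297 + 13537 = -8760)
z(l) = -99 + l (z(l) = -102 + (-2 + 5 + l) = -102 + (3 + l) = -99 + l)
z((-4 + 4)²) - M = (-99 + (-4 + 4)²) - 1*(-8760) = (-99 + 0²) + 8760 = (-99 + 0) + 8760 = -99 + 8760 = 8661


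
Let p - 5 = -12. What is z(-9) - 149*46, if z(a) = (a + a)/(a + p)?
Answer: -54823/8 ≈ -6852.9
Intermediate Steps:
p = -7 (p = 5 - 12 = -7)
z(a) = 2*a/(-7 + a) (z(a) = (a + a)/(a - 7) = (2*a)/(-7 + a) = 2*a/(-7 + a))
z(-9) - 149*46 = 2*(-9)/(-7 - 9) - 149*46 = 2*(-9)/(-16) - 6854 = 2*(-9)*(-1/16) - 6854 = 9/8 - 6854 = -54823/8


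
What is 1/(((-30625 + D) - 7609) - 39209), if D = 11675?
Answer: -1/65768 ≈ -1.5205e-5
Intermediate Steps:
1/(((-30625 + D) - 7609) - 39209) = 1/(((-30625 + 11675) - 7609) - 39209) = 1/((-18950 - 7609) - 39209) = 1/(-26559 - 39209) = 1/(-65768) = -1/65768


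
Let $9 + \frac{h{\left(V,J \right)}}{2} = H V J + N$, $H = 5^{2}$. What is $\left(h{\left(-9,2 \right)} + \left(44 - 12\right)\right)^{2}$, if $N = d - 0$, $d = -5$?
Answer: $802816$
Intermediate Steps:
$H = 25$
$N = -5$ ($N = -5 - 0 = -5 + 0 = -5$)
$h{\left(V,J \right)} = -28 + 50 J V$ ($h{\left(V,J \right)} = -18 + 2 \left(25 V J - 5\right) = -18 + 2 \left(25 J V - 5\right) = -18 + 2 \left(-5 + 25 J V\right) = -18 + \left(-10 + 50 J V\right) = -28 + 50 J V$)
$\left(h{\left(-9,2 \right)} + \left(44 - 12\right)\right)^{2} = \left(\left(-28 + 50 \cdot 2 \left(-9\right)\right) + \left(44 - 12\right)\right)^{2} = \left(\left(-28 - 900\right) + \left(44 - 12\right)\right)^{2} = \left(-928 + 32\right)^{2} = \left(-896\right)^{2} = 802816$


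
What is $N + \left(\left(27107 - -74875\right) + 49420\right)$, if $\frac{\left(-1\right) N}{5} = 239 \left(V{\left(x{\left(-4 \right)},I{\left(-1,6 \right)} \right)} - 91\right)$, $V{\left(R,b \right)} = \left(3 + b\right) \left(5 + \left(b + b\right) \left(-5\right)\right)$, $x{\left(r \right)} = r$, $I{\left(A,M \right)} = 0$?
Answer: $242222$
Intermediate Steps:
$V{\left(R,b \right)} = \left(3 + b\right) \left(5 - 10 b\right)$ ($V{\left(R,b \right)} = \left(3 + b\right) \left(5 + 2 b \left(-5\right)\right) = \left(3 + b\right) \left(5 - 10 b\right)$)
$N = 90820$ ($N = - 5 \cdot 239 \left(\left(15 - 0 - 10 \cdot 0^{2}\right) - 91\right) = - 5 \cdot 239 \left(\left(15 + 0 - 0\right) - 91\right) = - 5 \cdot 239 \left(\left(15 + 0 + 0\right) - 91\right) = - 5 \cdot 239 \left(15 - 91\right) = - 5 \cdot 239 \left(-76\right) = \left(-5\right) \left(-18164\right) = 90820$)
$N + \left(\left(27107 - -74875\right) + 49420\right) = 90820 + \left(\left(27107 - -74875\right) + 49420\right) = 90820 + \left(\left(27107 + 74875\right) + 49420\right) = 90820 + \left(101982 + 49420\right) = 90820 + 151402 = 242222$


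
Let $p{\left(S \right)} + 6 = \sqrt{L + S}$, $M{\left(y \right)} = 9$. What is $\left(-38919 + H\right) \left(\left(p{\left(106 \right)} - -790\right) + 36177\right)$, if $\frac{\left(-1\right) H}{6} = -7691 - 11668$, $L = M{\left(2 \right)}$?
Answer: $2854682835 + 77235 \sqrt{115} \approx 2.8555 \cdot 10^{9}$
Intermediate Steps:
$L = 9$
$H = 116154$ ($H = - 6 \left(-7691 - 11668\right) = \left(-6\right) \left(-19359\right) = 116154$)
$p{\left(S \right)} = -6 + \sqrt{9 + S}$
$\left(-38919 + H\right) \left(\left(p{\left(106 \right)} - -790\right) + 36177\right) = \left(-38919 + 116154\right) \left(\left(\left(-6 + \sqrt{9 + 106}\right) - -790\right) + 36177\right) = 77235 \left(\left(\left(-6 + \sqrt{115}\right) + 790\right) + 36177\right) = 77235 \left(\left(784 + \sqrt{115}\right) + 36177\right) = 77235 \left(36961 + \sqrt{115}\right) = 2854682835 + 77235 \sqrt{115}$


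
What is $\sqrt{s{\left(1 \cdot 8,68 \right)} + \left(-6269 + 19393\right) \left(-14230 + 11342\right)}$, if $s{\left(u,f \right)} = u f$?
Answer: $16 i \sqrt{148053} \approx 6156.4 i$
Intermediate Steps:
$s{\left(u,f \right)} = f u$
$\sqrt{s{\left(1 \cdot 8,68 \right)} + \left(-6269 + 19393\right) \left(-14230 + 11342\right)} = \sqrt{68 \cdot 1 \cdot 8 + \left(-6269 + 19393\right) \left(-14230 + 11342\right)} = \sqrt{68 \cdot 8 + 13124 \left(-2888\right)} = \sqrt{544 - 37902112} = \sqrt{-37901568} = 16 i \sqrt{148053}$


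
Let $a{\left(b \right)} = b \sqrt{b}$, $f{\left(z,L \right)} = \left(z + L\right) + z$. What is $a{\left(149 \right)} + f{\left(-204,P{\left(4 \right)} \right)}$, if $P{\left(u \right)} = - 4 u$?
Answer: $-424 + 149 \sqrt{149} \approx 1394.8$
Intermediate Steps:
$f{\left(z,L \right)} = L + 2 z$ ($f{\left(z,L \right)} = \left(L + z\right) + z = L + 2 z$)
$a{\left(b \right)} = b^{\frac{3}{2}}$
$a{\left(149 \right)} + f{\left(-204,P{\left(4 \right)} \right)} = 149^{\frac{3}{2}} + \left(\left(-4\right) 4 + 2 \left(-204\right)\right) = 149 \sqrt{149} - 424 = -424 + 149 \sqrt{149}$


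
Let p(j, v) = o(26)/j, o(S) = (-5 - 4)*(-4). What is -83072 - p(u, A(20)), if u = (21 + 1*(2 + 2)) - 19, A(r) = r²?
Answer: -83078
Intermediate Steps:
o(S) = 36 (o(S) = -9*(-4) = 36)
u = 6 (u = (21 + 1*4) - 19 = (21 + 4) - 19 = 25 - 19 = 6)
p(j, v) = 36/j
-83072 - p(u, A(20)) = -83072 - 36/6 = -83072 - 1*6 = -83072 - 6 = -83078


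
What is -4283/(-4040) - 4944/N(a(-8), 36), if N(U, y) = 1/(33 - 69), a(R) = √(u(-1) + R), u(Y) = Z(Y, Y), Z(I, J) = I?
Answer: 719059643/4040 ≈ 1.7799e+5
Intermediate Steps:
u(Y) = Y
a(R) = √(-1 + R)
N(U, y) = -1/36 (N(U, y) = 1/(-36) = -1/36)
-4283/(-4040) - 4944/N(a(-8), 36) = -4283/(-4040) - 4944/(-1/36) = -4283*(-1/4040) - 4944*(-36) = 4283/4040 + 177984 = 719059643/4040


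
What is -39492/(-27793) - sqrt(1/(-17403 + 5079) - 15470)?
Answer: 39492/27793 - I*sqrt(587399677761)/6162 ≈ 1.4209 - 124.38*I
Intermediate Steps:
-39492/(-27793) - sqrt(1/(-17403 + 5079) - 15470) = -39492*(-1/27793) - sqrt(1/(-12324) - 15470) = 39492/27793 - sqrt(-1/12324 - 15470) = 39492/27793 - sqrt(-190652281/12324) = 39492/27793 - I*sqrt(587399677761)/6162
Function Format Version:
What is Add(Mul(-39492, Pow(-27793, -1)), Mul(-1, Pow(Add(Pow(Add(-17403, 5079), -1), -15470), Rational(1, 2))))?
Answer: Add(Rational(39492, 27793), Mul(Rational(-1, 6162), I, Pow(587399677761, Rational(1, 2)))) ≈ Add(1.4209, Mul(-124.38, I))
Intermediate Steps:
Add(Mul(-39492, Pow(-27793, -1)), Mul(-1, Pow(Add(Pow(Add(-17403, 5079), -1), -15470), Rational(1, 2)))) = Add(Mul(-39492, Rational(-1, 27793)), Mul(-1, Pow(Add(Pow(-12324, -1), -15470), Rational(1, 2)))) = Add(Rational(39492, 27793), Mul(-1, Pow(Add(Rational(-1, 12324), -15470), Rational(1, 2)))) = Add(Rational(39492, 27793), Mul(-1, Pow(Rational(-190652281, 12324), Rational(1, 2)))) = Add(Rational(39492, 27793), Mul(-1, Mul(Rational(1, 6162), I, Pow(587399677761, Rational(1, 2))))) = Add(Rational(39492, 27793), Mul(Rational(-1, 6162), I, Pow(587399677761, Rational(1, 2))))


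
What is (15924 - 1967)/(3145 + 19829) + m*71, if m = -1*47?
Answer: -76650281/22974 ≈ -3336.4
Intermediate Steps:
m = -47
(15924 - 1967)/(3145 + 19829) + m*71 = (15924 - 1967)/(3145 + 19829) - 47*71 = 13957/22974 - 3337 = -76650281/22974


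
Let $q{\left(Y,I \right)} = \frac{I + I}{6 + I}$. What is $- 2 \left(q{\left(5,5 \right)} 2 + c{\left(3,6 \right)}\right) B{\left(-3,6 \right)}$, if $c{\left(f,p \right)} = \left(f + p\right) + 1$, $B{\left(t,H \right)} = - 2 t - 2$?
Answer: $- \frac{1040}{11} \approx -94.545$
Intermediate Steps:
$B{\left(t,H \right)} = -2 - 2 t$
$q{\left(Y,I \right)} = \frac{2 I}{6 + I}$
$c{\left(f,p \right)} = 1 + f + p$
$- 2 \left(q{\left(5,5 \right)} 2 + c{\left(3,6 \right)}\right) B{\left(-3,6 \right)} = - 2 \left(2 \cdot 5 \frac{1}{6 + 5} \cdot 2 + \left(1 + 3 + 6\right)\right) \left(-2 - -6\right) = - 2 \left(2 \cdot 5 \cdot \frac{1}{11} \cdot 2 + 10\right) \left(-2 + 6\right) = - 2 \left(2 \cdot 5 \cdot \frac{1}{11} \cdot 2 + 10\right) 4 = - 2 \left(\frac{10}{11} \cdot 2 + 10\right) 4 = - 2 \left(\frac{20}{11} + 10\right) 4 = \left(-2\right) \frac{130}{11} \cdot 4 = \left(- \frac{260}{11}\right) 4 = - \frac{1040}{11}$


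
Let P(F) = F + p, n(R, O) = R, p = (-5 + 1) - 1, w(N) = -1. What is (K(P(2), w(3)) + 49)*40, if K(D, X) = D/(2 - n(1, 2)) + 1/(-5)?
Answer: 1832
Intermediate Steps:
p = -5 (p = -4 - 1 = -5)
P(F) = -5 + F (P(F) = F - 5 = -5 + F)
K(D, X) = -⅕ + D (K(D, X) = D/(2 - 1*1) + 1/(-5) = D/(2 - 1) + 1*(-⅕) = D/1 - ⅕ = D*1 - ⅕ = D - ⅕ = -⅕ + D)
(K(P(2), w(3)) + 49)*40 = ((-⅕ + (-5 + 2)) + 49)*40 = ((-⅕ - 3) + 49)*40 = (-16/5 + 49)*40 = (229/5)*40 = 1832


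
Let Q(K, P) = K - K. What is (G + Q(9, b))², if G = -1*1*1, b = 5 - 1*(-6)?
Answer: 1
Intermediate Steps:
b = 11 (b = 5 + 6 = 11)
Q(K, P) = 0
G = -1 (G = -1*1 = -1)
(G + Q(9, b))² = (-1 + 0)² = (-1)² = 1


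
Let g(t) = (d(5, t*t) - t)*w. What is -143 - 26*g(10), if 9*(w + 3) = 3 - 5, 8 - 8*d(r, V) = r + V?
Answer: -23959/12 ≈ -1996.6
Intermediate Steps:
d(r, V) = 1 - V/8 - r/8 (d(r, V) = 1 - (r + V)/8 = 1 - (V + r)/8 = 1 + (-V/8 - r/8) = 1 - V/8 - r/8)
w = -29/9 (w = -3 + (3 - 5)/9 = -3 + (⅑)*(-2) = -3 - 2/9 = -29/9 ≈ -3.2222)
g(t) = -29/24 + 29*t/9 + 29*t²/72 (g(t) = ((1 - t*t/8 - ⅛*5) - t)*(-29/9) = ((1 - t²/8 - 5/8) - t)*(-29/9) = ((3/8 - t²/8) - t)*(-29/9) = (3/8 - t - t²/8)*(-29/9) = -29/24 + 29*t/9 + 29*t²/72)
-143 - 26*g(10) = -143 - 26*(-29/24 + (29/9)*10 + (29/72)*10²) = -143 - 26*(-29/24 + 290/9 + (29/72)*100) = -143 - 26*(-29/24 + 290/9 + 725/18) = -143 - 26*1711/24 = -143 - 22243/12 = -23959/12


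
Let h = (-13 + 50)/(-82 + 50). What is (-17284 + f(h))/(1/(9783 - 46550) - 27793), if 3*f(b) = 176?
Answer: 474992873/766398924 ≈ 0.61977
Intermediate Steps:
h = -37/32 (h = 37/(-32) = 37*(-1/32) = -37/32 ≈ -1.1563)
f(b) = 176/3 (f(b) = (⅓)*176 = 176/3)
(-17284 + f(h))/(1/(9783 - 46550) - 27793) = (-17284 + 176/3)/(1/(9783 - 46550) - 27793) = -51676/(3*(1/(-36767) - 27793)) = -51676/(3*(-1/36767 - 27793)) = -51676/(3*(-1021865232/36767)) = -51676/3*(-36767/1021865232) = 474992873/766398924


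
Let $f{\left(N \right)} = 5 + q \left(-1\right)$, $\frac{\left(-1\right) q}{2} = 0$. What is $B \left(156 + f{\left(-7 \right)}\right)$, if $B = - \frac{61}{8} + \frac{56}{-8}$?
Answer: $- \frac{18837}{8} \approx -2354.6$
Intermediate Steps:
$q = 0$ ($q = \left(-2\right) 0 = 0$)
$f{\left(N \right)} = 5$ ($f{\left(N \right)} = 5 + 0 \left(-1\right) = 5 + 0 = 5$)
$B = - \frac{117}{8}$ ($B = \left(-61\right) \frac{1}{8} + 56 \left(- \frac{1}{8}\right) = - \frac{61}{8} - 7 = - \frac{117}{8} \approx -14.625$)
$B \left(156 + f{\left(-7 \right)}\right) = - \frac{117 \left(156 + 5\right)}{8} = \left(- \frac{117}{8}\right) 161 = - \frac{18837}{8}$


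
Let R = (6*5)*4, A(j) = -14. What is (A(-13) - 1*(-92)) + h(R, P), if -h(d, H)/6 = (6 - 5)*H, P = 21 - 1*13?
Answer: 30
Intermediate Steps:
R = 120 (R = 30*4 = 120)
P = 8 (P = 21 - 13 = 8)
h(d, H) = -6*H (h(d, H) = -6*(6 - 5)*H = -6*H)
(A(-13) - 1*(-92)) + h(R, P) = (-14 - 1*(-92)) - 6*8 = (-14 + 92) - 48 = 78 - 48 = 30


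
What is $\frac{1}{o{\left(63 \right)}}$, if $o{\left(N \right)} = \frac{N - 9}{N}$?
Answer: $\frac{7}{6} \approx 1.1667$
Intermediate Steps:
$o{\left(N \right)} = \frac{-9 + N}{N}$
$\frac{1}{o{\left(63 \right)}} = \frac{1}{\frac{1}{63} \left(-9 + 63\right)} = \frac{1}{\frac{1}{63} \cdot 54} = \frac{1}{\frac{6}{7}} = \frac{7}{6}$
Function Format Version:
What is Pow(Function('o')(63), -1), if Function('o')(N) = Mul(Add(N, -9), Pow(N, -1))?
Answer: Rational(7, 6) ≈ 1.1667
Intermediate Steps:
Function('o')(N) = Mul(Pow(N, -1), Add(-9, N)) (Function('o')(N) = Mul(Add(-9, N), Pow(N, -1)) = Mul(Pow(N, -1), Add(-9, N)))
Pow(Function('o')(63), -1) = Pow(Mul(Pow(63, -1), Add(-9, 63)), -1) = Pow(Mul(Rational(1, 63), 54), -1) = Pow(Rational(6, 7), -1) = Rational(7, 6)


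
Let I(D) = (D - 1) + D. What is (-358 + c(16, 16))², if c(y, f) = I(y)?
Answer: 106929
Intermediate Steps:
I(D) = -1 + 2*D (I(D) = (-1 + D) + D = -1 + 2*D)
c(y, f) = -1 + 2*y
(-358 + c(16, 16))² = (-358 + (-1 + 2*16))² = (-358 + (-1 + 32))² = (-358 + 31)² = (-327)² = 106929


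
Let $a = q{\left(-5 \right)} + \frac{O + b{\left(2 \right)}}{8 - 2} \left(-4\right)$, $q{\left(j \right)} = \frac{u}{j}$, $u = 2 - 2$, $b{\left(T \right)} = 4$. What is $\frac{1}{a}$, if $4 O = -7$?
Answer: $- \frac{2}{3} \approx -0.66667$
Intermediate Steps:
$O = - \frac{7}{4}$ ($O = \frac{1}{4} \left(-7\right) = - \frac{7}{4} \approx -1.75$)
$u = 0$ ($u = 2 - 2 = 0$)
$q{\left(j \right)} = 0$ ($q{\left(j \right)} = \frac{0}{j} = 0$)
$a = - \frac{3}{2}$ ($a = 0 + \frac{- \frac{7}{4} + 4}{8 - 2} \left(-4\right) = 0 + \frac{9}{4 \cdot 6} \left(-4\right) = 0 + \frac{9}{4} \cdot \frac{1}{6} \left(-4\right) = 0 + \frac{3}{8} \left(-4\right) = 0 - \frac{3}{2} = - \frac{3}{2} \approx -1.5$)
$\frac{1}{a} = \frac{1}{- \frac{3}{2}} = - \frac{2}{3}$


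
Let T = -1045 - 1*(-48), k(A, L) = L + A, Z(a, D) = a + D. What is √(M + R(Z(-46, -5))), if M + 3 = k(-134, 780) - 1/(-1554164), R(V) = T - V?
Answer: I*√182968499332831/777082 ≈ 17.407*I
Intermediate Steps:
Z(a, D) = D + a
k(A, L) = A + L
T = -997 (T = -1045 + 48 = -997)
R(V) = -997 - V
M = 999327453/1554164 (M = -3 + ((-134 + 780) - 1/(-1554164)) = -3 + (646 - 1*(-1/1554164)) = -3 + (646 + 1/1554164) = -3 + 1003989945/1554164 = 999327453/1554164 ≈ 643.00)
√(M + R(Z(-46, -5))) = √(999327453/1554164 + (-997 - (-5 - 46))) = √(999327453/1554164 + (-997 - 1*(-51))) = √(999327453/1554164 + (-997 + 51)) = √(999327453/1554164 - 946) = √(-470911691/1554164) = I*√182968499332831/777082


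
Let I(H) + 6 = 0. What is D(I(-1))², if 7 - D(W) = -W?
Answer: 1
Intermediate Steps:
I(H) = -6 (I(H) = -6 + 0 = -6)
D(W) = 7 + W (D(W) = 7 - (-1)*W = 7 + W)
D(I(-1))² = (7 - 6)² = 1² = 1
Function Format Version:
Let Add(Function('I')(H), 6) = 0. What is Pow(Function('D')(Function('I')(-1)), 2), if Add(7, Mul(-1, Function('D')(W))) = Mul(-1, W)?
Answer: 1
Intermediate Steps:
Function('I')(H) = -6 (Function('I')(H) = Add(-6, 0) = -6)
Function('D')(W) = Add(7, W) (Function('D')(W) = Add(7, Mul(-1, Mul(-1, W))) = Add(7, W))
Pow(Function('D')(Function('I')(-1)), 2) = Pow(Add(7, -6), 2) = Pow(1, 2) = 1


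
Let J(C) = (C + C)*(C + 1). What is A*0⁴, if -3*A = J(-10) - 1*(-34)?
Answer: 0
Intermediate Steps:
J(C) = 2*C*(1 + C) (J(C) = (2*C)*(1 + C) = 2*C*(1 + C))
A = -214/3 (A = -(2*(-10)*(1 - 10) - 1*(-34))/3 = -(2*(-10)*(-9) + 34)/3 = -(180 + 34)/3 = -⅓*214 = -214/3 ≈ -71.333)
A*0⁴ = -214/3*0⁴ = -214/3*0 = 0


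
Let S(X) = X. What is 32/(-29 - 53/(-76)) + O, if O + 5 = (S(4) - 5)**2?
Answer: -11036/2151 ≈ -5.1306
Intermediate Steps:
O = -4 (O = -5 + (4 - 5)**2 = -5 + (-1)**2 = -5 + 1 = -4)
32/(-29 - 53/(-76)) + O = 32/(-29 - 53/(-76)) - 4 = 32/(-29 - 53*(-1/76)) - 4 = 32/(-29 + 53/76) - 4 = 32/(-2151/76) - 4 = 32*(-76/2151) - 4 = -2432/2151 - 4 = -11036/2151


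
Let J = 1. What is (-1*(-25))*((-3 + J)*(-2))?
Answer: 100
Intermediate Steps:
(-1*(-25))*((-3 + J)*(-2)) = (-1*(-25))*((-3 + 1)*(-2)) = 25*(-2*(-2)) = 25*4 = 100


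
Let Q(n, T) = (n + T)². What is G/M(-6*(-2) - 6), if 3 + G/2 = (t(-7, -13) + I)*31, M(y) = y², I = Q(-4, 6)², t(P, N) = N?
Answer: 5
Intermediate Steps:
Q(n, T) = (T + n)²
I = 16 (I = ((6 - 4)²)² = (2²)² = 4² = 16)
G = 180 (G = -6 + 2*((-13 + 16)*31) = -6 + 2*(3*31) = -6 + 2*93 = -6 + 186 = 180)
G/M(-6*(-2) - 6) = 180/((-6*(-2) - 6)²) = 180/((12 - 6)²) = 180/(6²) = 180/36 = 180*(1/36) = 5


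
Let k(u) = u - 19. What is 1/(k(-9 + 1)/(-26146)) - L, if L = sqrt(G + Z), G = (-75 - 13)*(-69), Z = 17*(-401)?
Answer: 26146/27 - I*sqrt(745) ≈ 968.37 - 27.295*I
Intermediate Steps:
Z = -6817
G = 6072 (G = -88*(-69) = 6072)
k(u) = -19 + u
L = I*sqrt(745) (L = sqrt(6072 - 6817) = sqrt(-745) = I*sqrt(745) ≈ 27.295*I)
1/(k(-9 + 1)/(-26146)) - L = 1/((-19 + (-9 + 1))/(-26146)) - I*sqrt(745) = 1/((-19 - 8)*(-1/26146)) - I*sqrt(745) = 1/(-27*(-1/26146)) - I*sqrt(745) = 1/(27/26146) - I*sqrt(745) = 26146/27 - I*sqrt(745)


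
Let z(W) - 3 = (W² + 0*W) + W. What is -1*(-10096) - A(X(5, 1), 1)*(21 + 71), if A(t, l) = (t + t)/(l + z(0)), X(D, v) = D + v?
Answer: 9820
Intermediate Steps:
z(W) = 3 + W + W² (z(W) = 3 + ((W² + 0*W) + W) = 3 + ((W² + 0) + W) = 3 + (W² + W) = 3 + (W + W²) = 3 + W + W²)
A(t, l) = 2*t/(3 + l) (A(t, l) = (t + t)/(l + (3 + 0 + 0²)) = (2*t)/(l + (3 + 0 + 0)) = (2*t)/(l + 3) = (2*t)/(3 + l) = 2*t/(3 + l))
-1*(-10096) - A(X(5, 1), 1)*(21 + 71) = -1*(-10096) - 2*(5 + 1)/(3 + 1)*(21 + 71) = 10096 - 2*6/4*92 = 10096 - 2*6*(¼)*92 = 10096 - 3*92 = 10096 - 1*276 = 10096 - 276 = 9820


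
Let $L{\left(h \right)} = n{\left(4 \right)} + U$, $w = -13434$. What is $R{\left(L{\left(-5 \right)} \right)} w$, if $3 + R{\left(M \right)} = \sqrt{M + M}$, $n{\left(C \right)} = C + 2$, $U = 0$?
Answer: $40302 - 26868 \sqrt{3} \approx -6234.7$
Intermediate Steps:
$n{\left(C \right)} = 2 + C$
$L{\left(h \right)} = 6$ ($L{\left(h \right)} = \left(2 + 4\right) + 0 = 6 + 0 = 6$)
$R{\left(M \right)} = -3 + \sqrt{2} \sqrt{M}$ ($R{\left(M \right)} = -3 + \sqrt{M + M} = -3 + \sqrt{2 M} = -3 + \sqrt{2} \sqrt{M}$)
$R{\left(L{\left(-5 \right)} \right)} w = \left(-3 + \sqrt{2} \sqrt{6}\right) \left(-13434\right) = \left(-3 + 2 \sqrt{3}\right) \left(-13434\right) = 40302 - 26868 \sqrt{3}$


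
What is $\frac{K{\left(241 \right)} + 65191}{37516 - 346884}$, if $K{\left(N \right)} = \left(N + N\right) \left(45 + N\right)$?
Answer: $- \frac{203043}{309368} \approx -0.65632$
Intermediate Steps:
$K{\left(N \right)} = 2 N \left(45 + N\right)$
$\frac{K{\left(241 \right)} + 65191}{37516 - 346884} = \frac{2 \cdot 241 \left(45 + 241\right) + 65191}{37516 - 346884} = \frac{2 \cdot 241 \cdot 286 + 65191}{-309368} = \left(137852 + 65191\right) \left(- \frac{1}{309368}\right) = 203043 \left(- \frac{1}{309368}\right) = - \frac{203043}{309368}$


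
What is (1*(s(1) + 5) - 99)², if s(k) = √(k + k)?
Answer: (94 - √2)² ≈ 8572.1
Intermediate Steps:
s(k) = √2*√k (s(k) = √(2*k) = √2*√k)
(1*(s(1) + 5) - 99)² = (1*(√2*√1 + 5) - 99)² = (1*(√2*1 + 5) - 99)² = (1*(√2 + 5) - 99)² = (1*(5 + √2) - 99)² = ((5 + √2) - 99)² = (-94 + √2)²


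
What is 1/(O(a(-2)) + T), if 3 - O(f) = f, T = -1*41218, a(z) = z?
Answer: -1/41213 ≈ -2.4264e-5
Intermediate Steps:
T = -41218
O(f) = 3 - f
1/(O(a(-2)) + T) = 1/((3 - 1*(-2)) - 41218) = 1/((3 + 2) - 41218) = 1/(5 - 41218) = 1/(-41213) = -1/41213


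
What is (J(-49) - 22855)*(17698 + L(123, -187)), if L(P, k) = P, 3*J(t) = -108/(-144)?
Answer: -1629177999/4 ≈ -4.0729e+8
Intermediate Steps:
J(t) = 1/4 (J(t) = (-108/(-144))/3 = (-108*(-1/144))/3 = (1/3)*(3/4) = 1/4)
(J(-49) - 22855)*(17698 + L(123, -187)) = (1/4 - 22855)*(17698 + 123) = -91419/4*17821 = -1629177999/4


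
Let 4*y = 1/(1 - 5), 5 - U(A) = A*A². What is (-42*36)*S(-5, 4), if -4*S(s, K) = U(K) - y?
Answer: -178227/8 ≈ -22278.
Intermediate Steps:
U(A) = 5 - A³ (U(A) = 5 - A*A² = 5 - A³)
y = -1/16 (y = 1/(4*(1 - 5)) = (¼)/(-4) = (¼)*(-¼) = -1/16 ≈ -0.062500)
S(s, K) = -81/64 + K³/4 (S(s, K) = -((5 - K³) - 1*(-1/16))/4 = -((5 - K³) + 1/16)/4 = -(81/16 - K³)/4 = -81/64 + K³/4)
(-42*36)*S(-5, 4) = (-42*36)*(-81/64 + (¼)*4³) = -1512*(-81/64 + (¼)*64) = -1512*(-81/64 + 16) = -1512*943/64 = -178227/8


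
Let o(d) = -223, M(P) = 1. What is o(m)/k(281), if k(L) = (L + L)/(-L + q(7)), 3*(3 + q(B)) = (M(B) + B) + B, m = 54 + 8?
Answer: 62217/562 ≈ 110.71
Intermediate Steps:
m = 62
q(B) = -8/3 + 2*B/3 (q(B) = -3 + ((1 + B) + B)/3 = -3 + (1 + 2*B)/3 = -3 + (1/3 + 2*B/3) = -8/3 + 2*B/3)
k(L) = 2*L/(2 - L) (k(L) = (L + L)/(-L + (-8/3 + (2/3)*7)) = (2*L)/(-L + (-8/3 + 14/3)) = (2*L)/(-L + 2) = (2*L)/(2 - L) = 2*L/(2 - L))
o(m)/k(281) = -223/((-2*281/(-2 + 281))) = -223/((-2*281/279)) = -223/((-2*281*1/279)) = -223/(-562/279) = -223*(-279/562) = 62217/562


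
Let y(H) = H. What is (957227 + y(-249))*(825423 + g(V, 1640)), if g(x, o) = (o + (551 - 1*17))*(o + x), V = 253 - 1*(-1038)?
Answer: 6887769725826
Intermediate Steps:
V = 1291 (V = 253 + 1038 = 1291)
g(x, o) = (534 + o)*(o + x) (g(x, o) = (o + (551 - 17))*(o + x) = (o + 534)*(o + x) = (534 + o)*(o + x))
(957227 + y(-249))*(825423 + g(V, 1640)) = (957227 - 249)*(825423 + (1640² + 534*1640 + 534*1291 + 1640*1291)) = 956978*(825423 + (2689600 + 875760 + 689394 + 2117240)) = 956978*(825423 + 6371994) = 956978*7197417 = 6887769725826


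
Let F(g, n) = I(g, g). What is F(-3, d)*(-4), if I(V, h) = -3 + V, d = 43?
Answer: 24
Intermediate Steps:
F(g, n) = -3 + g
F(-3, d)*(-4) = (-3 - 3)*(-4) = -6*(-4) = 24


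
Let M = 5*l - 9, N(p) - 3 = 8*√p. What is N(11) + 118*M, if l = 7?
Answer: 3071 + 8*√11 ≈ 3097.5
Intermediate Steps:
N(p) = 3 + 8*√p
M = 26 (M = 5*7 - 9 = 35 - 9 = 26)
N(11) + 118*M = (3 + 8*√11) + 118*26 = (3 + 8*√11) + 3068 = 3071 + 8*√11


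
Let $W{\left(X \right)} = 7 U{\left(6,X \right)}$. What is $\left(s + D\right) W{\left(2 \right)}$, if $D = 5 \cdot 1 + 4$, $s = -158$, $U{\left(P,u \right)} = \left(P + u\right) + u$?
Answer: $-10430$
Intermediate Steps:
$U{\left(P,u \right)} = P + 2 u$
$W{\left(X \right)} = 42 + 14 X$ ($W{\left(X \right)} = 7 \left(6 + 2 X\right) = 42 + 14 X$)
$D = 9$ ($D = 5 + 4 = 9$)
$\left(s + D\right) W{\left(2 \right)} = \left(-158 + 9\right) \left(42 + 14 \cdot 2\right) = - 149 \left(42 + 28\right) = \left(-149\right) 70 = -10430$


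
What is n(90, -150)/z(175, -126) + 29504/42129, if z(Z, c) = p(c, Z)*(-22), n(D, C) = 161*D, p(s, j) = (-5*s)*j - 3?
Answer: 11824925921/17030184831 ≈ 0.69435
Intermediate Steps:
p(s, j) = -3 - 5*j*s (p(s, j) = -5*j*s - 3 = -3 - 5*j*s)
z(Z, c) = 66 + 110*Z*c (z(Z, c) = (-3 - 5*Z*c)*(-22) = 66 + 110*Z*c)
n(90, -150)/z(175, -126) + 29504/42129 = (161*90)/(66 + 110*175*(-126)) + 29504/42129 = 14490/(66 - 2425500) + 29504*(1/42129) = 14490/(-2425434) + 29504/42129 = 14490*(-1/2425434) + 29504/42129 = -2415/404239 + 29504/42129 = 11824925921/17030184831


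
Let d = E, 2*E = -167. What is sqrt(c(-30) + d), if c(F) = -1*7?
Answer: I*sqrt(362)/2 ≈ 9.5132*I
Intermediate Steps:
c(F) = -7
E = -167/2 (E = (1/2)*(-167) = -167/2 ≈ -83.500)
d = -167/2 ≈ -83.500
sqrt(c(-30) + d) = sqrt(-7 - 167/2) = sqrt(-181/2) = I*sqrt(362)/2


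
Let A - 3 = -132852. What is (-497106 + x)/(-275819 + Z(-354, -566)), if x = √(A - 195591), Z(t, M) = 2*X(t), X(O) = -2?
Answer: 55234/30647 - 2*I*√82110/275823 ≈ 1.8023 - 0.0020778*I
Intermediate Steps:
A = -132849 (A = 3 - 132852 = -132849)
Z(t, M) = -4 (Z(t, M) = 2*(-2) = -4)
x = 2*I*√82110 (x = √(-132849 - 195591) = √(-328440) = 2*I*√82110 ≈ 573.1*I)
(-497106 + x)/(-275819 + Z(-354, -566)) = (-497106 + 2*I*√82110)/(-275819 - 4) = (-497106 + 2*I*√82110)/(-275823) = (-497106 + 2*I*√82110)*(-1/275823) = 55234/30647 - 2*I*√82110/275823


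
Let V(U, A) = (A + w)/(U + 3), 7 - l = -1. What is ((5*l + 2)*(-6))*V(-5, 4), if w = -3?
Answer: 126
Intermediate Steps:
l = 8 (l = 7 - 1*(-1) = 7 + 1 = 8)
V(U, A) = (-3 + A)/(3 + U) (V(U, A) = (A - 3)/(U + 3) = (-3 + A)/(3 + U))
((5*l + 2)*(-6))*V(-5, 4) = ((5*8 + 2)*(-6))*((-3 + 4)/(3 - 5)) = ((40 + 2)*(-6))*(1/(-2)) = (42*(-6))*(-1/2*1) = -252*(-1/2) = 126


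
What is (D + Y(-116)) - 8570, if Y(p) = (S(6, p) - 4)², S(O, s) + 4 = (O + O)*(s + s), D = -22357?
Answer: 7764337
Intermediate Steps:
S(O, s) = -4 + 4*O*s (S(O, s) = -4 + (O + O)*(s + s) = -4 + (2*O)*(2*s) = -4 + 4*O*s)
Y(p) = (-8 + 24*p)² (Y(p) = ((-4 + 4*6*p) - 4)² = ((-4 + 24*p) - 4)² = (-8 + 24*p)²)
(D + Y(-116)) - 8570 = (-22357 + 64*(-1 + 3*(-116))²) - 8570 = (-22357 + 64*(-1 - 348)²) - 8570 = (-22357 + 64*(-349)²) - 8570 = (-22357 + 64*121801) - 8570 = (-22357 + 7795264) - 8570 = 7772907 - 8570 = 7764337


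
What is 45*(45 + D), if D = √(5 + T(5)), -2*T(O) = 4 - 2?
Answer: 2115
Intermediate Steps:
T(O) = -1 (T(O) = -(4 - 2)/2 = -½*2 = -1)
D = 2 (D = √(5 - 1) = √4 = 2)
45*(45 + D) = 45*(45 + 2) = 45*47 = 2115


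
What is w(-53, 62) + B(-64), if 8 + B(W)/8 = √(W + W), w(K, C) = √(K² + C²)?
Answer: -64 + √6653 + 64*I*√2 ≈ 17.566 + 90.51*I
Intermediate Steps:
w(K, C) = √(C² + K²)
B(W) = -64 + 8*√2*√W (B(W) = -64 + 8*√(W + W) = -64 + 8*√(2*W) = -64 + 8*(√2*√W) = -64 + 8*√2*√W)
w(-53, 62) + B(-64) = √(62² + (-53)²) + (-64 + 8*√2*√(-64)) = √(3844 + 2809) + (-64 + 8*√2*(8*I)) = √6653 + (-64 + 64*I*√2) = -64 + √6653 + 64*I*√2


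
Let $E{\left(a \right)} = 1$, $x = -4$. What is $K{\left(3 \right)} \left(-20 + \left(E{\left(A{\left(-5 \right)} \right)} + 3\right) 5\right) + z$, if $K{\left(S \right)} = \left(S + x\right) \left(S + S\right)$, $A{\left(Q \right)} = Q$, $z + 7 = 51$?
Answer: $44$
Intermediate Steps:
$z = 44$ ($z = -7 + 51 = 44$)
$K{\left(S \right)} = 2 S \left(-4 + S\right)$ ($K{\left(S \right)} = \left(S - 4\right) \left(S + S\right) = \left(-4 + S\right) 2 S = 2 S \left(-4 + S\right)$)
$K{\left(3 \right)} \left(-20 + \left(E{\left(A{\left(-5 \right)} \right)} + 3\right) 5\right) + z = 2 \cdot 3 \left(-4 + 3\right) \left(-20 + \left(1 + 3\right) 5\right) + 44 = 2 \cdot 3 \left(-1\right) \left(-20 + 4 \cdot 5\right) + 44 = - 6 \left(-20 + 20\right) + 44 = \left(-6\right) 0 + 44 = 0 + 44 = 44$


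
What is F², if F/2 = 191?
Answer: 145924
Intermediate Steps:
F = 382 (F = 2*191 = 382)
F² = 382² = 145924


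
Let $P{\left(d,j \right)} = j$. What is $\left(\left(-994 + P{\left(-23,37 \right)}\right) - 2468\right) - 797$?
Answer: $-4222$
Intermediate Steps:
$\left(\left(-994 + P{\left(-23,37 \right)}\right) - 2468\right) - 797 = \left(\left(-994 + 37\right) - 2468\right) - 797 = \left(-957 - 2468\right) - 797 = -3425 - 797 = -4222$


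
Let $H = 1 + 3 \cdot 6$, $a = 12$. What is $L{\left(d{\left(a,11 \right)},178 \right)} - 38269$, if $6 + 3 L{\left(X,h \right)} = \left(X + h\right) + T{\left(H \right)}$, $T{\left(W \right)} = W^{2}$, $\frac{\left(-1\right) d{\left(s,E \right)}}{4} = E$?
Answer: $-38106$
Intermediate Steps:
$d{\left(s,E \right)} = - 4 E$
$H = 19$ ($H = 1 + 18 = 19$)
$L{\left(X,h \right)} = \frac{355}{3} + \frac{X}{3} + \frac{h}{3}$ ($L{\left(X,h \right)} = -2 + \frac{\left(X + h\right) + 19^{2}}{3} = -2 + \frac{\left(X + h\right) + 361}{3} = -2 + \frac{361 + X + h}{3} = -2 + \left(\frac{361}{3} + \frac{X}{3} + \frac{h}{3}\right) = \frac{355}{3} + \frac{X}{3} + \frac{h}{3}$)
$L{\left(d{\left(a,11 \right)},178 \right)} - 38269 = \left(\frac{355}{3} + \frac{\left(-4\right) 11}{3} + \frac{1}{3} \cdot 178\right) - 38269 = \left(\frac{355}{3} + \frac{1}{3} \left(-44\right) + \frac{178}{3}\right) - 38269 = \left(\frac{355}{3} - \frac{44}{3} + \frac{178}{3}\right) - 38269 = 163 - 38269 = -38106$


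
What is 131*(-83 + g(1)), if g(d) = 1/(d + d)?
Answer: -21615/2 ≈ -10808.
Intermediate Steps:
g(d) = 1/(2*d)
131*(-83 + g(1)) = 131*(-83 + (½)/1) = 131*(-83 + (½)*1) = 131*(-83 + ½) = 131*(-165/2) = -21615/2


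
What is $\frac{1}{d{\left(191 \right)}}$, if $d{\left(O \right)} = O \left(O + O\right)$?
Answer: $\frac{1}{72962} \approx 1.3706 \cdot 10^{-5}$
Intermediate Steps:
$d{\left(O \right)} = 2 O^{2}$ ($d{\left(O \right)} = O 2 O = 2 O^{2}$)
$\frac{1}{d{\left(191 \right)}} = \frac{1}{2 \cdot 191^{2}} = \frac{1}{2 \cdot 36481} = \frac{1}{72962}$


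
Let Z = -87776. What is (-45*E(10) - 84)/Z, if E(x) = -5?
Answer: -141/87776 ≈ -0.0016064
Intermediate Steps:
(-45*E(10) - 84)/Z = (-45*(-5) - 84)/(-87776) = (225 - 84)*(-1/87776) = 141*(-1/87776) = -141/87776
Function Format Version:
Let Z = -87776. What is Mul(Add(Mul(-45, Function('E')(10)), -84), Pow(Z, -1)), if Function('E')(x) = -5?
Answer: Rational(-141, 87776) ≈ -0.0016064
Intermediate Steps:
Mul(Add(Mul(-45, Function('E')(10)), -84), Pow(Z, -1)) = Mul(Add(Mul(-45, -5), -84), Pow(-87776, -1)) = Mul(Add(225, -84), Rational(-1, 87776)) = Mul(141, Rational(-1, 87776)) = Rational(-141, 87776)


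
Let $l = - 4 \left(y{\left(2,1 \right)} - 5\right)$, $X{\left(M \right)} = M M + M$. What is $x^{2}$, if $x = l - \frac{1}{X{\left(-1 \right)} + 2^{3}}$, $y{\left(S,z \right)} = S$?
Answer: $\frac{9025}{64} \approx 141.02$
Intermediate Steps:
$X{\left(M \right)} = M + M^{2}$ ($X{\left(M \right)} = M^{2} + M = M + M^{2}$)
$l = 12$ ($l = - 4 \left(2 - 5\right) = \left(-4\right) \left(-3\right) = 12$)
$x = \frac{95}{8}$ ($x = 12 - \frac{1}{- (1 - 1) + 2^{3}} = 12 - \frac{1}{\left(-1\right) 0 + 8} = 12 - \frac{1}{0 + 8} = 12 - \frac{1}{8} = \frac{95}{8} \approx 11.875$)
$x^{2} = \left(\frac{95}{8}\right)^{2} = \frac{9025}{64}$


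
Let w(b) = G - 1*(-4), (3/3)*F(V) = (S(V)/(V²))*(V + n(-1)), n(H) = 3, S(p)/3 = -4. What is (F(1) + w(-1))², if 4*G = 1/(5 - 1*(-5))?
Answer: 3094081/1600 ≈ 1933.8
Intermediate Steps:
S(p) = -12 (S(p) = 3*(-4) = -12)
G = 1/40 (G = 1/(4*(5 - 1*(-5))) = 1/(4*(5 + 5)) = (¼)/10 = (¼)*(⅒) = 1/40 ≈ 0.025000)
F(V) = -12*(3 + V)/V² (F(V) = (-12/V²)*(V + 3) = (-12/V²)*(3 + V) = -12*(3 + V)/V²)
w(b) = 161/40 (w(b) = 1/40 - 1*(-4) = 1/40 + 4 = 161/40)
(F(1) + w(-1))² = (12*(-3 - 1*1)/1² + 161/40)² = (12*1*(-3 - 1) + 161/40)² = (12*1*(-4) + 161/40)² = (-48 + 161/40)² = (-1759/40)² = 3094081/1600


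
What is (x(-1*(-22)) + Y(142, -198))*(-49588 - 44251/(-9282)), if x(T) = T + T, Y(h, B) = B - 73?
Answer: 6145445015/546 ≈ 1.1255e+7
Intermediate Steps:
Y(h, B) = -73 + B
x(T) = 2*T
(x(-1*(-22)) + Y(142, -198))*(-49588 - 44251/(-9282)) = (2*(-1*(-22)) + (-73 - 198))*(-49588 - 44251/(-9282)) = (2*22 - 271)*(-49588 - 44251*(-1/9282)) = (44 - 271)*(-49588 + 2603/546) = -227*(-27072445/546) = 6145445015/546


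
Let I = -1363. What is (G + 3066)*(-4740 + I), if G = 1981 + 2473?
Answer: -45894560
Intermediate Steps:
G = 4454
(G + 3066)*(-4740 + I) = (4454 + 3066)*(-4740 - 1363) = 7520*(-6103) = -45894560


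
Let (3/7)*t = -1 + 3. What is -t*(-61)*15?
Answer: 4270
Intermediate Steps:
t = 14/3 (t = 7*(-1 + 3)/3 = (7/3)*2 = 14/3 ≈ 4.6667)
-t*(-61)*15 = -(14/3)*(-61)*15 = -(-854)*15/3 = -1*(-4270) = 4270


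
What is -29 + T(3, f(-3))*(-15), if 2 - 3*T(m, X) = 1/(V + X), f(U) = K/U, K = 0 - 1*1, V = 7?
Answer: -843/22 ≈ -38.318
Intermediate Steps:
K = -1 (K = 0 - 1 = -1)
f(U) = -1/U
T(m, X) = ⅔ - 1/(3*(7 + X))
-29 + T(3, f(-3))*(-15) = -29 + ((13 + 2*(-1/(-3)))/(3*(7 - 1/(-3))))*(-15) = -29 + ((13 + 2*(-1*(-⅓)))/(3*(7 - 1*(-⅓))))*(-15) = -29 + ((13 + 2*(⅓))/(3*(7 + ⅓)))*(-15) = -29 + ((13 + ⅔)/(3*(22/3)))*(-15) = -29 + ((⅓)*(3/22)*(41/3))*(-15) = -29 + (41/66)*(-15) = -29 - 205/22 = -843/22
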